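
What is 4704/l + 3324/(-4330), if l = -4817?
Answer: -18190014/10428805 ≈ -1.7442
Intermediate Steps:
4704/l + 3324/(-4330) = 4704/(-4817) + 3324/(-4330) = 4704*(-1/4817) + 3324*(-1/4330) = -4704/4817 - 1662/2165 = -18190014/10428805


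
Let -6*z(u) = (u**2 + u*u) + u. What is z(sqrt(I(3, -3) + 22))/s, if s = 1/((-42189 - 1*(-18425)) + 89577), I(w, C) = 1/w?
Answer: -4409471/9 - 65813*sqrt(201)/18 ≈ -5.4178e+5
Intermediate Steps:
s = 1/65813 (s = 1/((-42189 + 18425) + 89577) = 1/(-23764 + 89577) = 1/65813 ≈ 1.5195e-5)
z(u) = -u**2/3 - u/6 (z(u) = -((u**2 + u*u) + u)/6 = -((u**2 + u**2) + u)/6 = -(2*u**2 + u)/6 = -(u + 2*u**2)/6 = -u**2/3 - u/6)
z(sqrt(I(3, -3) + 22))/s = (-sqrt(1/3 + 22)*(1 + 2*sqrt(1/3 + 22))/6)/(1/65813) = -sqrt(1/3 + 22)*(1 + 2*sqrt(1/3 + 22))/6*65813 = -sqrt(67/3)*(1 + 2*sqrt(67/3))/6*65813 = -sqrt(201)/3*(1 + 2*(sqrt(201)/3))/6*65813 = -sqrt(201)/3*(1 + 2*sqrt(201)/3)/6*65813 = -sqrt(201)*(1 + 2*sqrt(201)/3)/18*65813 = -65813*sqrt(201)*(1 + 2*sqrt(201)/3)/18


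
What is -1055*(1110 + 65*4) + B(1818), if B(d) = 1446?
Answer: -1443904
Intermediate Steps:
-1055*(1110 + 65*4) + B(1818) = -1055*(1110 + 65*4) + 1446 = -1055*(1110 + 260) + 1446 = -1055*1370 + 1446 = -1445350 + 1446 = -1443904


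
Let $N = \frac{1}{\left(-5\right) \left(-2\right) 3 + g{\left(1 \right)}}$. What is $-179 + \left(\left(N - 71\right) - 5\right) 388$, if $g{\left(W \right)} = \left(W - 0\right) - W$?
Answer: $- \frac{444811}{15} \approx -29654.0$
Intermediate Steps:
$g{\left(W \right)} = 0$ ($g{\left(W \right)} = \left(W + 0\right) - W = W - W = 0$)
$N = \frac{1}{30}$ ($N = \frac{1}{\left(-5\right) \left(-2\right) 3 + 0} = \frac{1}{10 \cdot 3 + 0} = \frac{1}{30 + 0} = \frac{1}{30} \approx 0.033333$)
$-179 + \left(\left(N - 71\right) - 5\right) 388 = -179 + \left(\left(\frac{1}{30} - 71\right) - 5\right) 388 = -179 + \left(- \frac{2129}{30} - 5\right) 388 = -179 - \frac{442126}{15} = - \frac{444811}{15}$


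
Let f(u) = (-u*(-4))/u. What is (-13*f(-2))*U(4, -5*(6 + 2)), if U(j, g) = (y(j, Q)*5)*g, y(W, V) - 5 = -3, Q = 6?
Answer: 20800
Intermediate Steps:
y(W, V) = 2 (y(W, V) = 5 - 3 = 2)
U(j, g) = 10*g (U(j, g) = (2*5)*g = 10*g)
f(u) = 4 (f(u) = (4*u)/u = 4)
(-13*f(-2))*U(4, -5*(6 + 2)) = (-13*4)*(10*(-5*(6 + 2))) = -520*(-5*8) = -520*(-40) = -52*(-400) = 20800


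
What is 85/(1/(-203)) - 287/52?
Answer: -897547/52 ≈ -17261.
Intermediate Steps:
85/(1/(-203)) - 287/52 = 85/(-1/203) - 287*1/52 = 85*(-203) - 287/52 = -17255 - 287/52 = -897547/52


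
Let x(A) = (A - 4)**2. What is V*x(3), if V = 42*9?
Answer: 378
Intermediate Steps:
x(A) = (-4 + A)**2
V = 378
V*x(3) = 378*(-4 + 3)**2 = 378*(-1)**2 = 378*1 = 378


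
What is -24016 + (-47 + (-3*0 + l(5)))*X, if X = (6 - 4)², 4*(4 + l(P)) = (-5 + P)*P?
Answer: -24220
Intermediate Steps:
l(P) = -4 + P*(-5 + P)/4 (l(P) = -4 + ((-5 + P)*P)/4 = -4 + (P*(-5 + P))/4 = -4 + P*(-5 + P)/4)
X = 4 (X = 2² = 4)
-24016 + (-47 + (-3*0 + l(5)))*X = -24016 + (-47 + (-3*0 + (-4 - 5/4*5 + (¼)*5²)))*4 = -24016 + (-47 + (0 + (-4 - 25/4 + (¼)*25)))*4 = -24016 + (-47 + (0 + (-4 - 25/4 + 25/4)))*4 = -24016 + (-47 + (0 - 4))*4 = -24016 + (-47 - 4)*4 = -24016 - 51*4 = -24016 - 204 = -24220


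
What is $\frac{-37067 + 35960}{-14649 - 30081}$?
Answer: $\frac{123}{4970} \approx 0.024749$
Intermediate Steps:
$\frac{-37067 + 35960}{-14649 - 30081} = - \frac{1107}{-44730} = \left(-1107\right) \left(- \frac{1}{44730}\right) = \frac{123}{4970}$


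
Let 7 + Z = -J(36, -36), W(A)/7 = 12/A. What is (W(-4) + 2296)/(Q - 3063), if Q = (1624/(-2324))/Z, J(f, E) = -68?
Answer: -11518325/15508027 ≈ -0.74273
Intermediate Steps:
W(A) = 84/A (W(A) = 7*(12/A) = 84/A)
Z = 61 (Z = -7 - 1*(-68) = -7 + 68 = 61)
Q = -58/5063 (Q = (1624/(-2324))/61 = (1624*(-1/2324))*(1/61) = -58/83*1/61 = -58/5063 ≈ -0.011456)
(W(-4) + 2296)/(Q - 3063) = (84/(-4) + 2296)/(-58/5063 - 3063) = (84*(-1/4) + 2296)/(-15508027/5063) = (-21 + 2296)*(-5063/15508027) = 2275*(-5063/15508027) = -11518325/15508027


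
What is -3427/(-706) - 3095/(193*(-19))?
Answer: 14751879/2588902 ≈ 5.6981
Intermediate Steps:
-3427/(-706) - 3095/(193*(-19)) = -3427*(-1/706) - 3095/(-3667) = 3427/706 - 3095*(-1/3667) = 3427/706 + 3095/3667 = 14751879/2588902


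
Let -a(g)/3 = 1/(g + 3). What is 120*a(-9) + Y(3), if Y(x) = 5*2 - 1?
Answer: 69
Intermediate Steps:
a(g) = -3/(3 + g) (a(g) = -3/(g + 3) = -3/(3 + g))
Y(x) = 9 (Y(x) = 10 - 1 = 9)
120*a(-9) + Y(3) = 120*(-3/(3 - 9)) + 9 = 120*(-3/(-6)) + 9 = 120*(-3*(-⅙)) + 9 = 120*(½) + 9 = 60 + 9 = 69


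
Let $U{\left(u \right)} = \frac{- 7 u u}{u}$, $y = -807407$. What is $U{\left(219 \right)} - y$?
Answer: $805874$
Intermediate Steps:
$U{\left(u \right)} = - 7 u$ ($U{\left(u \right)} = \frac{\left(-7\right) u^{2}}{u} = - 7 u$)
$U{\left(219 \right)} - y = \left(-7\right) 219 - -807407 = -1533 + 807407 = 805874$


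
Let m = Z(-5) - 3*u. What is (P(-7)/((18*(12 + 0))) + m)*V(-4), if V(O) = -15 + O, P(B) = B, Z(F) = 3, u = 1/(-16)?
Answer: -25897/432 ≈ -59.947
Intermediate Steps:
u = -1/16 ≈ -0.062500
m = 51/16 (m = 3 - 3*(-1/16) = 3 + 3/16 = 51/16 ≈ 3.1875)
(P(-7)/((18*(12 + 0))) + m)*V(-4) = (-7*1/(18*(12 + 0)) + 51/16)*(-15 - 4) = (-7/(18*12) + 51/16)*(-19) = (-7/216 + 51/16)*(-19) = (1363/432)*(-19) = -25897/432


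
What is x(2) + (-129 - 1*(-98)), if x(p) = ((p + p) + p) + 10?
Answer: -15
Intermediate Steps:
x(p) = 10 + 3*p (x(p) = (2*p + p) + 10 = 3*p + 10 = 10 + 3*p)
x(2) + (-129 - 1*(-98)) = (10 + 3*2) + (-129 - 1*(-98)) = (10 + 6) + (-129 + 98) = 16 - 31 = -15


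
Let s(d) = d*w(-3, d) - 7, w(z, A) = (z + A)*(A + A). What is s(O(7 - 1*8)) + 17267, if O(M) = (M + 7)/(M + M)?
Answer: 17152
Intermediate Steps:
w(z, A) = 2*A*(A + z) (w(z, A) = (A + z)*(2*A) = 2*A*(A + z))
O(M) = (7 + M)/(2*M) (O(M) = (7 + M)/((2*M)) = (7 + M)*(1/(2*M)) = (7 + M)/(2*M))
s(d) = -7 + 2*d**2*(-3 + d) (s(d) = d*(2*d*(d - 3)) - 7 = d*(2*d*(-3 + d)) - 7 = 2*d**2*(-3 + d) - 7 = -7 + 2*d**2*(-3 + d))
s(O(7 - 1*8)) + 17267 = (-7 + 2*((7 + (7 - 1*8))/(2*(7 - 1*8)))**2*(-3 + (7 + (7 - 1*8))/(2*(7 - 1*8)))) + 17267 = (-7 + 2*((7 + (7 - 8))/(2*(7 - 8)))**2*(-3 + (7 + (7 - 8))/(2*(7 - 8)))) + 17267 = (-7 + 2*((1/2)*(7 - 1)/(-1))**2*(-3 + (1/2)*(7 - 1)/(-1))) + 17267 = (-7 + 2*((1/2)*(-1)*6)**2*(-3 + (1/2)*(-1)*6)) + 17267 = (-7 + 2*(-3)**2*(-3 - 3)) + 17267 = (-7 + 2*9*(-6)) + 17267 = (-7 - 108) + 17267 = -115 + 17267 = 17152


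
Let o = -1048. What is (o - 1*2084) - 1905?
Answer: -5037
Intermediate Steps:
(o - 1*2084) - 1905 = (-1048 - 1*2084) - 1905 = (-1048 - 2084) - 1905 = -3132 - 1905 = -5037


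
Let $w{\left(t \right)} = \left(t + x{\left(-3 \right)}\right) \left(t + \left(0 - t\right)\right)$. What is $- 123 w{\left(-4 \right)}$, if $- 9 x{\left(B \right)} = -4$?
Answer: $0$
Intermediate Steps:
$x{\left(B \right)} = \frac{4}{9}$ ($x{\left(B \right)} = \left(- \frac{1}{9}\right) \left(-4\right) = \frac{4}{9}$)
$w{\left(t \right)} = 0$ ($w{\left(t \right)} = \left(t + \frac{4}{9}\right) \left(t + \left(0 - t\right)\right) = \left(\frac{4}{9} + t\right) \left(t - t\right) = \left(\frac{4}{9} + t\right) 0 = 0$)
$- 123 w{\left(-4 \right)} = \left(-123\right) 0 = 0$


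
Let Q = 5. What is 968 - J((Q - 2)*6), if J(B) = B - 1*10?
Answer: 960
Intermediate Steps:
J(B) = -10 + B (J(B) = B - 10 = -10 + B)
968 - J((Q - 2)*6) = 968 - (-10 + (5 - 2)*6) = 968 - (-10 + 3*6) = 968 - (-10 + 18) = 968 - 1*8 = 968 - 8 = 960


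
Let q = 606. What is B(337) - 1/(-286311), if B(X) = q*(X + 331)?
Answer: 115900983289/286311 ≈ 4.0481e+5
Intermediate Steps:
B(X) = 200586 + 606*X (B(X) = 606*(X + 331) = 606*(331 + X) = 200586 + 606*X)
B(337) - 1/(-286311) = (200586 + 606*337) - 1/(-286311) = (200586 + 204222) - 1*(-1/286311) = 404808 + 1/286311 = 115900983289/286311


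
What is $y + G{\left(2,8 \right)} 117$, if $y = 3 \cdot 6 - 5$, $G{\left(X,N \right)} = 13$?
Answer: $1534$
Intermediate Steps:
$y = 13$ ($y = 18 - 5 = 13$)
$y + G{\left(2,8 \right)} 117 = 13 + 13 \cdot 117 = 13 + 1521 = 1534$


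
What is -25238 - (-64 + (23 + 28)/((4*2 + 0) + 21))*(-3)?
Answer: -737317/29 ≈ -25425.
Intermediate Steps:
-25238 - (-64 + (23 + 28)/((4*2 + 0) + 21))*(-3) = -25238 - (-64 + 51/((8 + 0) + 21))*(-3) = -25238 - (-64 + 51/(8 + 21))*(-3) = -25238 - (-64 + 51/29)*(-3) = -25238 - (-1805)*(-3)/29 = -25238 - 1*5415/29 = -25238 - 5415/29 = -737317/29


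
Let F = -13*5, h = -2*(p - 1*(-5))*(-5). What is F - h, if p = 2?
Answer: -135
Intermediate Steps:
h = 70 (h = -2*(2 - 1*(-5))*(-5) = -2*(2 + 5)*(-5) = -2*7*(-5) = -14*(-5) = 70)
F = -65
F - h = -65 - 1*70 = -65 - 70 = -135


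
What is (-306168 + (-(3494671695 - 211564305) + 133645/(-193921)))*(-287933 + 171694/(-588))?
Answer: 53954714948173905963887/57012774 ≈ 9.4636e+14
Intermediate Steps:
(-306168 + (-(3494671695 - 211564305) + 133645/(-193921)))*(-287933 + 171694/(-588)) = (-306168 + (-57195/(1/((2 - 3699) + 61099)) + 133645*(-1/193921)))*(-287933 + 171694*(-1/588)) = (-306168 + (-57195/(1/(-3697 + 61099)) - 133645/193921))*(-287933 - 85847/294) = (-306168 + (-57195/(1/57402) - 133645/193921))*(-84738149/294) = (-306168 + (-57195/1/57402 - 133645/193921))*(-84738149/294) = (-306168 + (-57195*57402 - 133645/193921))*(-84738149/294) = (-306168 + (-3283107390 - 133645/193921))*(-84738149/294) = (-306168 - 636663468309835/193921)*(-84738149/294) = -636722840714563/193921*(-84738149/294) = 53954714948173905963887/57012774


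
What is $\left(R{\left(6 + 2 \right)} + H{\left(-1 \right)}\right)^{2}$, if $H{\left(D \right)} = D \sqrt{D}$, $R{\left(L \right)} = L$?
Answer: $\left(8 - i\right)^{2} \approx 63.0 - 16.0 i$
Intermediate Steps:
$H{\left(D \right)} = D^{\frac{3}{2}}$
$\left(R{\left(6 + 2 \right)} + H{\left(-1 \right)}\right)^{2} = \left(\left(6 + 2\right) + \left(-1\right)^{\frac{3}{2}}\right)^{2} = \left(8 - i\right)^{2}$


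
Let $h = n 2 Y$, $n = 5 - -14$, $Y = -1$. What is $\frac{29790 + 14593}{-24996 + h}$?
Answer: $- \frac{44383}{25034} \approx -1.7729$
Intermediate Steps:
$n = 19$ ($n = 5 + 14 = 19$)
$h = -38$ ($h = 19 \cdot 2 \left(-1\right) = 38 \left(-1\right) = -38$)
$\frac{29790 + 14593}{-24996 + h} = \frac{29790 + 14593}{-24996 - 38} = \frac{44383}{-25034} = 44383 \left(- \frac{1}{25034}\right) = - \frac{44383}{25034}$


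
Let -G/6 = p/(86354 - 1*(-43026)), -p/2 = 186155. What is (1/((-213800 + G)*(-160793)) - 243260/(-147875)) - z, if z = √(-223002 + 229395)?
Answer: 10818763183148705927/6576603657320658325 - √6393 ≈ -78.311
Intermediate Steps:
z = √6393 ≈ 79.956
p = -372310 (p = -2*186155 = -372310)
G = 111693/6469 (G = -(-2233860)/(86354 - 1*(-43026)) = -(-2233860)/(86354 + 43026) = -(-2233860)/129380 = -6*(-37231/12938) = 111693/6469 ≈ 17.266)
(1/((-213800 + G)*(-160793)) - 243260/(-147875)) - z = (1/((-213800 + 111693/6469)*(-160793)) - 243260/(-147875)) - √6393 = (-1/160793/(-1382960507/6469) - 243260*(-1/147875)) - √6393 = (-6469/1382960507*(-1/160793) + 48652/29575) - √6393 = (6469/222370368802051 + 48652/29575) - √6393 = 10818763183148705927/6576603657320658325 - √6393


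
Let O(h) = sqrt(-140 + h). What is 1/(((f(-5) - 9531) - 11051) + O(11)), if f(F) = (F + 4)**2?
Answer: -20581/423577690 - I*sqrt(129)/423577690 ≈ -4.8588e-5 - 2.6814e-8*I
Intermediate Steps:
f(F) = (4 + F)**2
1/(((f(-5) - 9531) - 11051) + O(11)) = 1/((((4 - 5)**2 - 9531) - 11051) + sqrt(-140 + 11)) = 1/((((-1)**2 - 9531) - 11051) + sqrt(-129)) = 1/(((1 - 9531) - 11051) + I*sqrt(129)) = 1/((-9530 - 11051) + I*sqrt(129)) = 1/(-20581 + I*sqrt(129))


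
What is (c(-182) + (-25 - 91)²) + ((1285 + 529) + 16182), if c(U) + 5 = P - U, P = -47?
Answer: 31582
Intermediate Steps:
c(U) = -52 - U (c(U) = -5 + (-47 - U) = -52 - U)
(c(-182) + (-25 - 91)²) + ((1285 + 529) + 16182) = ((-52 - 1*(-182)) + (-25 - 91)²) + ((1285 + 529) + 16182) = ((-52 + 182) + (-116)²) + (1814 + 16182) = (130 + 13456) + 17996 = 13586 + 17996 = 31582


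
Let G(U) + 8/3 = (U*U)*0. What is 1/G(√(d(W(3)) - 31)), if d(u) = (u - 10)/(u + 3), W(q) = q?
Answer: -3/8 ≈ -0.37500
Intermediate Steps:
d(u) = (-10 + u)/(3 + u)
G(U) = -8/3 (G(U) = -8/3 + (U*U)*0 = -8/3 + U²*0 = -8/3 + 0 = -8/3)
1/G(√(d(W(3)) - 31)) = 1/(-8/3) = -3/8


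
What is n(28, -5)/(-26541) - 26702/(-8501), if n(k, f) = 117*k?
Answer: 75649834/25069449 ≈ 3.0176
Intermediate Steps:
n(28, -5)/(-26541) - 26702/(-8501) = (117*28)/(-26541) - 26702/(-8501) = 3276*(-1/26541) - 26702*(-1/8501) = -364/2949 + 26702/8501 = 75649834/25069449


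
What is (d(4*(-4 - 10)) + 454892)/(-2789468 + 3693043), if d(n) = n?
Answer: 454836/903575 ≈ 0.50337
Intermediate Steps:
(d(4*(-4 - 10)) + 454892)/(-2789468 + 3693043) = (4*(-4 - 10) + 454892)/(-2789468 + 3693043) = (4*(-14) + 454892)/903575 = (-56 + 454892)*(1/903575) = 454836*(1/903575) = 454836/903575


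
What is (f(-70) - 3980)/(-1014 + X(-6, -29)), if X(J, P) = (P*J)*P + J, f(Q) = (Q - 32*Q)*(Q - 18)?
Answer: 10830/337 ≈ 32.136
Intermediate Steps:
f(Q) = -31*Q*(-18 + Q) (f(Q) = (-31*Q)*(-18 + Q) = -31*Q*(-18 + Q))
X(J, P) = J + J*P² (X(J, P) = (J*P)*P + J = J*P² + J = J + J*P²)
(f(-70) - 3980)/(-1014 + X(-6, -29)) = (31*(-70)*(18 - 1*(-70)) - 3980)/(-1014 - 6*(1 + (-29)²)) = (31*(-70)*(18 + 70) - 3980)/(-1014 - 6*(1 + 841)) = (31*(-70)*88 - 3980)/(-1014 - 6*842) = (-190960 - 3980)/(-1014 - 5052) = -194940/(-6066) = -194940*(-1/6066) = 10830/337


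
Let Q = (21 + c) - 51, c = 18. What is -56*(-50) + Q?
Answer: 2788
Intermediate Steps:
Q = -12 (Q = (21 + 18) - 51 = 39 - 51 = -12)
-56*(-50) + Q = -56*(-50) - 12 = 2800 - 12 = 2788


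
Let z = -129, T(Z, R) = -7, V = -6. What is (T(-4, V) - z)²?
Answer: 14884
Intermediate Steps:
(T(-4, V) - z)² = (-7 - 1*(-129))² = (-7 + 129)² = 122² = 14884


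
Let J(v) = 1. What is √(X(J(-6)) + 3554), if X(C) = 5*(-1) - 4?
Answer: √3545 ≈ 59.540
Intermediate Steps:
X(C) = -9 (X(C) = -5 - 4 = -9)
√(X(J(-6)) + 3554) = √(-9 + 3554) = √3545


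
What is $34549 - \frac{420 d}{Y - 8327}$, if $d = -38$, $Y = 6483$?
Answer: $\frac{15923099}{461} \approx 34540.0$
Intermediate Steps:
$34549 - \frac{420 d}{Y - 8327} = 34549 - \frac{420 \left(-38\right)}{6483 - 8327} = 34549 - - \frac{15960}{6483 - 8327} = 34549 - - \frac{15960}{-1844} = 34549 - \left(-15960\right) \left(- \frac{1}{1844}\right) = 34549 - \frac{3990}{461} = \frac{15923099}{461}$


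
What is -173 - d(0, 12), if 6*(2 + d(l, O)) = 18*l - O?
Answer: -169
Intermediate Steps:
d(l, O) = -2 + 3*l - O/6 (d(l, O) = -2 + (18*l - O)/6 = -2 + (-O + 18*l)/6 = -2 + (3*l - O/6) = -2 + 3*l - O/6)
-173 - d(0, 12) = -173 - (-2 + 3*0 - ⅙*12) = -173 - (-2 + 0 - 2) = -173 - 1*(-4) = -173 + 4 = -169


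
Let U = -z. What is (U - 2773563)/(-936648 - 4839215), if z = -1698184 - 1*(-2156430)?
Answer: 3231809/5775863 ≈ 0.55954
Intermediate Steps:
z = 458246 (z = -1698184 + 2156430 = 458246)
U = -458246 (U = -1*458246 = -458246)
(U - 2773563)/(-936648 - 4839215) = (-458246 - 2773563)/(-936648 - 4839215) = -3231809/(-5775863) = -3231809*(-1/5775863) = 3231809/5775863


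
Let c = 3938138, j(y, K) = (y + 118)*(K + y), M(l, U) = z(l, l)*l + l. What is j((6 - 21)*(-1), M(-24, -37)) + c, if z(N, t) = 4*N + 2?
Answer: 4236989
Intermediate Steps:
z(N, t) = 2 + 4*N
M(l, U) = l + l*(2 + 4*l) (M(l, U) = (2 + 4*l)*l + l = l*(2 + 4*l) + l = l + l*(2 + 4*l))
j(y, K) = (118 + y)*(K + y)
j((6 - 21)*(-1), M(-24, -37)) + c = (((6 - 21)*(-1))² + 118*(-24*(3 + 4*(-24))) + 118*((6 - 21)*(-1)) + (-24*(3 + 4*(-24)))*((6 - 21)*(-1))) + 3938138 = ((-15*(-1))² + 118*(-24*(3 - 96)) + 118*(-15*(-1)) + (-24*(3 - 96))*(-15*(-1))) + 3938138 = (15² + 118*(-24*(-93)) + 118*15 - 24*(-93)*15) + 3938138 = (225 + 118*2232 + 1770 + 2232*15) + 3938138 = (225 + 263376 + 1770 + 33480) + 3938138 = 298851 + 3938138 = 4236989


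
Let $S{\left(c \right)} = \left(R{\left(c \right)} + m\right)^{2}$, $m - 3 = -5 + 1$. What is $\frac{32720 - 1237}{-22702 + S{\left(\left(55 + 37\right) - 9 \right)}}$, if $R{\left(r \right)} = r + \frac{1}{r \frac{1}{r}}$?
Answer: $- \frac{31483}{15813} \approx -1.991$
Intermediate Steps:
$m = -1$ ($m = 3 + \left(-5 + 1\right) = 3 - 4 = -1$)
$R{\left(r \right)} = 1 + r$ ($R{\left(r \right)} = r + 1^{-1} = r + 1 = 1 + r$)
$S{\left(c \right)} = c^{2}$ ($S{\left(c \right)} = \left(\left(1 + c\right) - 1\right)^{2} = c^{2}$)
$\frac{32720 - 1237}{-22702 + S{\left(\left(55 + 37\right) - 9 \right)}} = \frac{32720 - 1237}{-22702 + \left(\left(55 + 37\right) - 9\right)^{2}} = \frac{31483}{-22702 + \left(92 - 9\right)^{2}} = \frac{31483}{-22702 + 83^{2}} = \frac{31483}{-22702 + 6889} = \frac{31483}{-15813} = 31483 \left(- \frac{1}{15813}\right) = - \frac{31483}{15813}$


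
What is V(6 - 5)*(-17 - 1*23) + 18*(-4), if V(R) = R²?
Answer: -112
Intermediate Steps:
V(6 - 5)*(-17 - 1*23) + 18*(-4) = (6 - 5)²*(-17 - 1*23) + 18*(-4) = 1²*(-17 - 23) - 72 = 1*(-40) - 72 = -40 - 72 = -112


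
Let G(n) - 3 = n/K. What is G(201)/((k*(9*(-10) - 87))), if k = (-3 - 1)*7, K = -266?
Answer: 199/439432 ≈ 0.00045286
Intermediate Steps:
k = -28 (k = -4*7 = -28)
G(n) = 3 - n/266 (G(n) = 3 + n/(-266) = 3 + n*(-1/266) = 3 - n/266)
G(201)/((k*(9*(-10) - 87))) = (3 - 1/266*201)/((-28*(9*(-10) - 87))) = (3 - 201/266)/((-28*(-90 - 87))) = 597/(266*((-28*(-177)))) = (597/266)/4956 = (597/266)*(1/4956) = 199/439432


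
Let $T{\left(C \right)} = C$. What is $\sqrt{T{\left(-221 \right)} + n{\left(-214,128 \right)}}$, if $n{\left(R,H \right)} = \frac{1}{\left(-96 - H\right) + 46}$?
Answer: $\frac{3 i \sqrt{778038}}{178} \approx 14.866 i$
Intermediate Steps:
$n{\left(R,H \right)} = \frac{1}{-50 - H}$
$\sqrt{T{\left(-221 \right)} + n{\left(-214,128 \right)}} = \sqrt{-221 - \frac{1}{50 + 128}} = \sqrt{-221 - \frac{1}{178}} = \sqrt{- \frac{39339}{178}} = \frac{3 i \sqrt{778038}}{178}$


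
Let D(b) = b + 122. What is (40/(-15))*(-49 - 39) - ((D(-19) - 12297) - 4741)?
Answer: 51509/3 ≈ 17170.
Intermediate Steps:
D(b) = 122 + b
(40/(-15))*(-49 - 39) - ((D(-19) - 12297) - 4741) = (40/(-15))*(-49 - 39) - (((122 - 19) - 12297) - 4741) = (40*(-1/15))*(-88) - ((103 - 12297) - 4741) = -8/3*(-88) - (-12194 - 4741) = 704/3 - 1*(-16935) = 704/3 + 16935 = 51509/3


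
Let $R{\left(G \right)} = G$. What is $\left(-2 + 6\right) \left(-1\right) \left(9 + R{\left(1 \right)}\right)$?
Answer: $-40$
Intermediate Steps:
$\left(-2 + 6\right) \left(-1\right) \left(9 + R{\left(1 \right)}\right) = \left(-2 + 6\right) \left(-1\right) \left(9 + 1\right) = 4 \left(-1\right) 10 = \left(-4\right) 10 = -40$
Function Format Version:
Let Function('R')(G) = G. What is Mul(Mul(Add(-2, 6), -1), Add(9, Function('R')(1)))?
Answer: -40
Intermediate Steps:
Mul(Mul(Add(-2, 6), -1), Add(9, Function('R')(1))) = Mul(Mul(Add(-2, 6), -1), Add(9, 1)) = Mul(Mul(4, -1), 10) = Mul(-4, 10) = -40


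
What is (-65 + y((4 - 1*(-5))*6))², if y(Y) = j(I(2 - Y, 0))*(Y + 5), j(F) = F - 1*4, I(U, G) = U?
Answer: 11350161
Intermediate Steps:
j(F) = -4 + F (j(F) = F - 4 = -4 + F)
y(Y) = (-2 - Y)*(5 + Y) (y(Y) = (-4 + (2 - Y))*(Y + 5) = (-2 - Y)*(5 + Y))
(-65 + y((4 - 1*(-5))*6))² = (-65 - (2 + (4 - 1*(-5))*6)*(5 + (4 - 1*(-5))*6))² = (-65 - (2 + (4 + 5)*6)*(5 + (4 + 5)*6))² = (-65 - (2 + 9*6)*(5 + 9*6))² = (-65 - (2 + 54)*(5 + 54))² = (-65 - 1*56*59)² = (-65 - 3304)² = (-3369)² = 11350161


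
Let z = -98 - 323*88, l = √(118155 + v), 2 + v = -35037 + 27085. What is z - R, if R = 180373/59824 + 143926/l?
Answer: -1706480501/59824 - 143926*√2249/15743 ≈ -28959.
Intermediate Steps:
v = -7954 (v = -2 + (-35037 + 27085) = -2 - 7952 = -7954)
l = 7*√2249 (l = √(118155 - 7954) = √110201 = 7*√2249 ≈ 331.97)
z = -28522 (z = -98 - 28424 = -28522)
R = 180373/59824 + 143926*√2249/15743 (R = 180373/59824 + 143926/((7*√2249)) = 180373*(1/59824) + 143926*(√2249/15743) = 180373/59824 + 143926*√2249/15743 ≈ 436.57)
z - R = -28522 - (180373/59824 + 143926*√2249/15743) = -28522 + (-180373/59824 - 143926*√2249/15743) = -1706480501/59824 - 143926*√2249/15743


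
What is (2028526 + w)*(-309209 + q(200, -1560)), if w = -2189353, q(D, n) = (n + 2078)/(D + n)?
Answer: 33815867627433/680 ≈ 4.9729e+10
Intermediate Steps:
q(D, n) = (2078 + n)/(D + n)
(2028526 + w)*(-309209 + q(200, -1560)) = (2028526 - 2189353)*(-309209 + (2078 - 1560)/(200 - 1560)) = -160827*(-309209 + 518/(-1360)) = -160827*(-309209 - 1/1360*518) = -160827*(-309209 - 259/680) = -160827*(-210262379/680) = 33815867627433/680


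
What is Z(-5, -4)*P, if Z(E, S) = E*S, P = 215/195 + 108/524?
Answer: 133720/5109 ≈ 26.173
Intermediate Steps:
P = 6686/5109 (P = 215*(1/195) + 108*(1/524) = 43/39 + 27/131 = 6686/5109 ≈ 1.3087)
Z(-5, -4)*P = -5*(-4)*(6686/5109) = 20*(6686/5109) = 133720/5109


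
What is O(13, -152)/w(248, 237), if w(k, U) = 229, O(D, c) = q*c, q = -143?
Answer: 21736/229 ≈ 94.917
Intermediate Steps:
O(D, c) = -143*c
O(13, -152)/w(248, 237) = -143*(-152)/229 = 21736*(1/229) = 21736/229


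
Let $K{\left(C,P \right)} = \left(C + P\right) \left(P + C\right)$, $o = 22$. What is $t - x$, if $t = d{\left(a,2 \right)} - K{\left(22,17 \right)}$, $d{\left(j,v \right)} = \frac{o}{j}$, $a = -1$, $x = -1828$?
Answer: $285$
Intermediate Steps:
$K{\left(C,P \right)} = \left(C + P\right)^{2}$ ($K{\left(C,P \right)} = \left(C + P\right) \left(C + P\right) = \left(C + P\right)^{2}$)
$d{\left(j,v \right)} = \frac{22}{j}$
$t = -1543$ ($t = \frac{22}{-1} - \left(22 + 17\right)^{2} = 22 \left(-1\right) - 39^{2} = -22 - 1521 = -1543$)
$t - x = -1543 - -1828 = -1543 + 1828 = 285$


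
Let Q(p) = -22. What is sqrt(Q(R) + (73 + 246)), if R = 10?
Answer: 3*sqrt(33) ≈ 17.234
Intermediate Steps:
sqrt(Q(R) + (73 + 246)) = sqrt(-22 + (73 + 246)) = sqrt(-22 + 319) = sqrt(297) = 3*sqrt(33)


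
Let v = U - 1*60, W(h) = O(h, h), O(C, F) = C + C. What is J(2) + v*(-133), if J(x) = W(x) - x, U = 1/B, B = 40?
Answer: 319147/40 ≈ 7978.7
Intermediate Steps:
O(C, F) = 2*C
W(h) = 2*h
U = 1/40 ≈ 0.025000
J(x) = x (J(x) = 2*x - x = x)
v = -2399/40 (v = 1/40 - 1*60 = 1/40 - 60 = -2399/40 ≈ -59.975)
J(2) + v*(-133) = 2 - 2399/40*(-133) = 2 + 319067/40 = 319147/40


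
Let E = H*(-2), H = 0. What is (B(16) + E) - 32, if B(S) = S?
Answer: -16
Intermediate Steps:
E = 0 (E = 0*(-2) = 0)
(B(16) + E) - 32 = (16 + 0) - 32 = 16 - 32 = -16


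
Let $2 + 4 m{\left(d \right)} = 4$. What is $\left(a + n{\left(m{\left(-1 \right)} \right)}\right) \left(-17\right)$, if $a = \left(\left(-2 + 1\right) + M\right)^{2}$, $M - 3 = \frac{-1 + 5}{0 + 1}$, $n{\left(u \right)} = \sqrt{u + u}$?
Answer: $-629$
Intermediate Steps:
$m{\left(d \right)} = \frac{1}{2}$ ($m{\left(d \right)} = - \frac{1}{2} + \frac{1}{4} \cdot 4 = - \frac{1}{2} + 1 = \frac{1}{2}$)
$n{\left(u \right)} = \sqrt{2} \sqrt{u}$ ($n{\left(u \right)} = \sqrt{2 u} = \sqrt{2} \sqrt{u}$)
$M = 7$ ($M = 3 + \frac{-1 + 5}{0 + 1} = 3 + \frac{4}{1} = 3 + 4 \cdot 1 = 3 + 4 = 7$)
$a = 36$ ($a = \left(\left(-2 + 1\right) + 7\right)^{2} = \left(-1 + 7\right)^{2} = 6^{2} = 36$)
$\left(a + n{\left(m{\left(-1 \right)} \right)}\right) \left(-17\right) = \left(36 + \frac{\sqrt{2}}{\sqrt{2}}\right) \left(-17\right) = \left(36 + \sqrt{2} \frac{\sqrt{2}}{2}\right) \left(-17\right) = \left(36 + 1\right) \left(-17\right) = 37 \left(-17\right) = -629$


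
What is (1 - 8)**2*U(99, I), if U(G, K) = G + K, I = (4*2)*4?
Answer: 6419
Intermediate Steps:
I = 32 (I = 8*4 = 32)
(1 - 8)**2*U(99, I) = (1 - 8)**2*(99 + 32) = (-7)**2*131 = 49*131 = 6419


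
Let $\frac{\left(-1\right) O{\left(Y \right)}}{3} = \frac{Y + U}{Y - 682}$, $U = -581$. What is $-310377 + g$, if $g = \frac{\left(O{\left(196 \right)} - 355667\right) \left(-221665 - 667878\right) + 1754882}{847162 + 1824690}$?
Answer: $- \frac{83089224754787}{432840024} \approx -1.9196 \cdot 10^{5}$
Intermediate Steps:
$O{\left(Y \right)} = - \frac{3 \left(-581 + Y\right)}{-682 + Y}$ ($O{\left(Y \right)} = - 3 \frac{Y - 581}{Y - 682} = - 3 \frac{-581 + Y}{-682 + Y} = - \frac{3 \left(-581 + Y\right)}{-682 + Y}$)
$g = \frac{51254363374261}{432840024}$ ($g = \frac{\left(\frac{3 \left(581 - 196\right)}{-682 + 196} - 355667\right) \left(-221665 - 667878\right) + 1754882}{847162 + 1824690} = \frac{\left(\frac{3 \left(581 - 196\right)}{-486} - 355667\right) \left(-889543\right) + 1754882}{2671852} = \left(\left(3 \left(- \frac{1}{486}\right) 385 - 355667\right) \left(-889543\right) + 1754882\right) \frac{1}{2671852} = \left(\left(- \frac{385}{162} - 355667\right) \left(-889543\right) + 1754882\right) \frac{1}{2671852} = \left(\left(- \frac{57618439}{162}\right) \left(-889543\right) + 1754882\right) \frac{1}{2671852} = \left(\frac{51254079083377}{162} + 1754882\right) \frac{1}{2671852} = \frac{51254363374261}{162} \cdot \frac{1}{2671852} = \frac{51254363374261}{432840024} \approx 1.1841 \cdot 10^{5}$)
$-310377 + g = -310377 + \frac{51254363374261}{432840024} = - \frac{83089224754787}{432840024}$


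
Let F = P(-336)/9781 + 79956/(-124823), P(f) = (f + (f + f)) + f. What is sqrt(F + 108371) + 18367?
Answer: 18367 + 5*sqrt(6461386273785069771479)/1220893763 ≈ 18696.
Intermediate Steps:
P(f) = 4*f (P(f) = (f + 2*f) + f = 3*f + f = 4*f)
F = -949811748/1220893763 (F = (4*(-336))/9781 + 79956/(-124823) = -1344*1/9781 + 79956*(-1/124823) = -1344/9781 - 79956/124823 = -949811748/1220893763 ≈ -0.77796)
sqrt(F + 108371) + 18367 = sqrt(-949811748/1220893763 + 108371) + 18367 = sqrt(132308528178325/1220893763) + 18367 = 5*sqrt(6461386273785069771479)/1220893763 + 18367 = 18367 + 5*sqrt(6461386273785069771479)/1220893763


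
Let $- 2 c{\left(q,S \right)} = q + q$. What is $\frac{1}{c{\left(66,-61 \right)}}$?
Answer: $- \frac{1}{66} \approx -0.015152$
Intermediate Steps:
$c{\left(q,S \right)} = - q$ ($c{\left(q,S \right)} = - \frac{q + q}{2} = - \frac{2 q}{2} = - q$)
$\frac{1}{c{\left(66,-61 \right)}} = \frac{1}{\left(-1\right) 66} = \frac{1}{-66} = - \frac{1}{66}$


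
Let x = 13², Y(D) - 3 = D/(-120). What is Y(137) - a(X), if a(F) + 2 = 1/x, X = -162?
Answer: 78127/20280 ≈ 3.8524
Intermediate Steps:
Y(D) = 3 - D/120 (Y(D) = 3 + D/(-120) = 3 + D*(-1/120) = 3 - D/120)
x = 169
a(F) = -337/169 (a(F) = -2 + 1/169 = -337/169)
Y(137) - a(X) = (3 - 1/120*137) - 1*(-337/169) = (3 - 137/120) + 337/169 = 223/120 + 337/169 = 78127/20280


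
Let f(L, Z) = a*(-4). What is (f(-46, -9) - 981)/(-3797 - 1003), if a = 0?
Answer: 327/1600 ≈ 0.20438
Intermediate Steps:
f(L, Z) = 0 (f(L, Z) = 0*(-4) = 0)
(f(-46, -9) - 981)/(-3797 - 1003) = (0 - 981)/(-3797 - 1003) = -981/(-4800) = -981*(-1/4800) = 327/1600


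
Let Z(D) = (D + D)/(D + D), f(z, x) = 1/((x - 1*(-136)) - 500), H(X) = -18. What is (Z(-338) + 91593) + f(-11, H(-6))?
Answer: 34988907/382 ≈ 91594.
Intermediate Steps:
f(z, x) = 1/(-364 + x) (f(z, x) = 1/((x + 136) - 500) = 1/((136 + x) - 500) = 1/(-364 + x))
Z(D) = 1 (Z(D) = (2*D)/((2*D)) = (2*D)*(1/(2*D)) = 1)
(Z(-338) + 91593) + f(-11, H(-6)) = (1 + 91593) + 1/(-364 - 18) = 91594 + 1/(-382) = 91594 - 1/382 = 34988907/382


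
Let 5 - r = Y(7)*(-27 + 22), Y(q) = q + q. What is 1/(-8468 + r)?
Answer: -1/8393 ≈ -0.00011915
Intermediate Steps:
Y(q) = 2*q
r = 75 (r = 5 - 2*7*(-27 + 22) = 5 - 14*(-5) = 5 - 1*(-70) = 5 + 70 = 75)
1/(-8468 + r) = 1/(-8468 + 75) = 1/(-8393) = -1/8393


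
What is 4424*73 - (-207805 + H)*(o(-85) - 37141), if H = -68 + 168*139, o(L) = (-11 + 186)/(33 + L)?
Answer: -356386809643/52 ≈ -6.8536e+9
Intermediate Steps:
o(L) = 175/(33 + L)
H = 23284 (H = -68 + 23352 = 23284)
4424*73 - (-207805 + H)*(o(-85) - 37141) = 4424*73 - (-207805 + 23284)*(175/(33 - 85) - 37141) = 322952 - (-184521)*(175/(-52) - 37141) = 322952 - (-184521)*(175*(-1/52) - 37141) = 322952 - (-184521)*(-175/52 - 37141) = 322952 - (-184521)*(-1931507)/52 = 322952 - 1*356403603147/52 = 322952 - 356403603147/52 = -356386809643/52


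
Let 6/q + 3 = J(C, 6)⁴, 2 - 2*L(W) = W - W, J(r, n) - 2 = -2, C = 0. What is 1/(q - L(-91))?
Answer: -⅓ ≈ -0.33333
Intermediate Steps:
J(r, n) = 0 (J(r, n) = 2 - 2 = 0)
L(W) = 1 (L(W) = 1 - (W - W)/2 = 1 - ½*0 = 1 + 0 = 1)
q = -2 (q = 6/(-3 + 0⁴) = 6/(-3 + 0) = 6/(-3) = 6*(-⅓) = -2)
1/(q - L(-91)) = 1/(-2 - 1*1) = 1/(-2 - 1) = 1/(-3) = -⅓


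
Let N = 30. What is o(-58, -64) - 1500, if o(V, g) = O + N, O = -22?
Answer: -1492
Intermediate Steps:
o(V, g) = 8 (o(V, g) = -22 + 30 = 8)
o(-58, -64) - 1500 = 8 - 1500 = -1492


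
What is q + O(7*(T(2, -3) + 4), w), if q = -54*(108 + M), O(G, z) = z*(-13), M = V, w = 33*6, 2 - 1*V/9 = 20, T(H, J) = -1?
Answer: 342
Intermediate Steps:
V = -162 (V = 18 - 9*20 = 18 - 180 = -162)
w = 198
M = -162
O(G, z) = -13*z
q = 2916 (q = -54*(108 - 162) = -54*(-54) = 2916)
q + O(7*(T(2, -3) + 4), w) = 2916 - 13*198 = 2916 - 2574 = 342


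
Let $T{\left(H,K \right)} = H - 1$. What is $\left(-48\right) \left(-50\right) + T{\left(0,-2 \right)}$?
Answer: $2399$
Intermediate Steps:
$T{\left(H,K \right)} = -1 + H$ ($T{\left(H,K \right)} = H - 1 = -1 + H$)
$\left(-48\right) \left(-50\right) + T{\left(0,-2 \right)} = \left(-48\right) \left(-50\right) + \left(-1 + 0\right) = 2400 - 1 = 2399$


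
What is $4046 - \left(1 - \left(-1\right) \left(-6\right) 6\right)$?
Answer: $4081$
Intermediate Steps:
$4046 - \left(1 - \left(-1\right) \left(-6\right) 6\right) = 4046 + \left(6 \cdot 6 - 1\right) = 4046 + \left(36 - 1\right) = 4046 + 35 = 4081$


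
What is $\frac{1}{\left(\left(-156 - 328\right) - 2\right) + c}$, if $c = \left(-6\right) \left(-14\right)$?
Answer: $- \frac{1}{402} \approx -0.0024876$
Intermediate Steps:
$c = 84$
$\frac{1}{\left(\left(-156 - 328\right) - 2\right) + c} = \frac{1}{\left(\left(-156 - 328\right) - 2\right) + 84} = \frac{1}{\left(-484 - 2\right) + 84} = \frac{1}{-486 + 84} = \frac{1}{-402} = - \frac{1}{402}$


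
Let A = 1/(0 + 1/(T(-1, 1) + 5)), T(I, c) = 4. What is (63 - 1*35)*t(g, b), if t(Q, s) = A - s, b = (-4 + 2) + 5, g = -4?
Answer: 168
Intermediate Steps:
b = 3 (b = -2 + 5 = 3)
A = 9 (A = 1/(0 + 1/(4 + 5)) = 1/(0 + 1/9) = 1/(0 + ⅑) = 1/(⅑) = 9)
t(Q, s) = 9 - s
(63 - 1*35)*t(g, b) = (63 - 1*35)*(9 - 1*3) = (63 - 35)*(9 - 3) = 28*6 = 168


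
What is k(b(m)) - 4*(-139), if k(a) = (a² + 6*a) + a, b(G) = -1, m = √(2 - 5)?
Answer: 550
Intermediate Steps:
m = I*√3 (m = √(-3) = I*√3 ≈ 1.732*I)
k(a) = a² + 7*a
k(b(m)) - 4*(-139) = -(7 - 1) - 4*(-139) = -1*6 + 556 = -6 + 556 = 550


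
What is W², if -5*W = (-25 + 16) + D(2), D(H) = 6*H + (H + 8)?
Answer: 169/25 ≈ 6.7600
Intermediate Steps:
D(H) = 8 + 7*H (D(H) = 6*H + (8 + H) = 8 + 7*H)
W = -13/5 (W = -((-25 + 16) + (8 + 7*2))/5 = -(-9 + (8 + 14))/5 = -(-9 + 22)/5 = -⅕*13 = -13/5 ≈ -2.6000)
W² = (-13/5)² = 169/25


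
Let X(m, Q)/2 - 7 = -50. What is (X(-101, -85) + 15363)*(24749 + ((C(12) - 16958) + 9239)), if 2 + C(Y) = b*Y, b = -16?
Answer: 257203572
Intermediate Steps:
X(m, Q) = -86 (X(m, Q) = 14 + 2*(-50) = 14 - 100 = -86)
C(Y) = -2 - 16*Y
(X(-101, -85) + 15363)*(24749 + ((C(12) - 16958) + 9239)) = (-86 + 15363)*(24749 + (((-2 - 16*12) - 16958) + 9239)) = 15277*(24749 + (((-2 - 192) - 16958) + 9239)) = 15277*(24749 + ((-194 - 16958) + 9239)) = 15277*(24749 + (-17152 + 9239)) = 15277*(24749 - 7913) = 15277*16836 = 257203572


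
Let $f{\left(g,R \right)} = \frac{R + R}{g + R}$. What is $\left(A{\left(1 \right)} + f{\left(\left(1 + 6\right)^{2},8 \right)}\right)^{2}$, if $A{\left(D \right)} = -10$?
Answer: $\frac{306916}{3249} \approx 94.465$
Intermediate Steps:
$f{\left(g,R \right)} = \frac{2 R}{R + g}$
$\left(A{\left(1 \right)} + f{\left(\left(1 + 6\right)^{2},8 \right)}\right)^{2} = \left(-10 + 2 \cdot 8 \frac{1}{8 + \left(1 + 6\right)^{2}}\right)^{2} = \left(-10 + 2 \cdot 8 \frac{1}{8 + 7^{2}}\right)^{2} = \left(-10 + 2 \cdot 8 \frac{1}{8 + 49}\right)^{2} = \left(-10 + 2 \cdot 8 \cdot \frac{1}{57}\right)^{2} = \left(-10 + \frac{16}{57}\right)^{2} = \left(- \frac{554}{57}\right)^{2} = \frac{306916}{3249}$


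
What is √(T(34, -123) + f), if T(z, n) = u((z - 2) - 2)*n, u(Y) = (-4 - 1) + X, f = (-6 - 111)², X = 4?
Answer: 2*√3453 ≈ 117.52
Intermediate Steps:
f = 13689 (f = (-117)² = 13689)
u(Y) = -1 (u(Y) = (-4 - 1) + 4 = -5 + 4 = -1)
T(z, n) = -n
√(T(34, -123) + f) = √(-1*(-123) + 13689) = √(123 + 13689) = √13812 = 2*√3453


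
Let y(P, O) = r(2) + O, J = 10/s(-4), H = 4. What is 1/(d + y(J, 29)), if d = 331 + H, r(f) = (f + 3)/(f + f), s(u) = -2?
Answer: 4/1461 ≈ 0.0027378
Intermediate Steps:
J = -5 (J = 10/(-2) = 10*(-½) = -5)
r(f) = (3 + f)/(2*f) (r(f) = (3 + f)/((2*f)) = (3 + f)*(1/(2*f)) = (3 + f)/(2*f))
y(P, O) = 5/4 + O (y(P, O) = (½)*(3 + 2)/2 + O = (½)*(½)*5 + O = 5/4 + O)
d = 335 (d = 331 + 4 = 335)
1/(d + y(J, 29)) = 1/(335 + (5/4 + 29)) = 1/(335 + 121/4) = 1/(1461/4) = 4/1461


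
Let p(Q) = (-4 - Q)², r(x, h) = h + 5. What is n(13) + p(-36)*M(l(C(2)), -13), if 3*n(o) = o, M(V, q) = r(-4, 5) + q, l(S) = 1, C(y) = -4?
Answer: -9203/3 ≈ -3067.7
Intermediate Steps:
r(x, h) = 5 + h
M(V, q) = 10 + q (M(V, q) = (5 + 5) + q = 10 + q)
n(o) = o/3
n(13) + p(-36)*M(l(C(2)), -13) = (⅓)*13 + (4 - 36)²*(10 - 13) = 13/3 + (-32)²*(-3) = 13/3 + 1024*(-3) = 13/3 - 3072 = -9203/3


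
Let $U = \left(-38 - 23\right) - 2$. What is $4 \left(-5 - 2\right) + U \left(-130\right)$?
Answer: $8162$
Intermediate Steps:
$U = -63$ ($U = -61 - 2 = -63$)
$4 \left(-5 - 2\right) + U \left(-130\right) = 4 \left(-5 - 2\right) - -8190 = 4 \left(-7\right) + 8190 = -28 + 8190 = 8162$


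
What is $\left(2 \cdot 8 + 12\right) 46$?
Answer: $1288$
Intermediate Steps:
$\left(2 \cdot 8 + 12\right) 46 = \left(16 + 12\right) 46 = 28 \cdot 46 = 1288$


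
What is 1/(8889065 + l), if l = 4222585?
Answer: 1/13111650 ≈ 7.6268e-8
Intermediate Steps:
1/(8889065 + l) = 1/(8889065 + 4222585) = 1/13111650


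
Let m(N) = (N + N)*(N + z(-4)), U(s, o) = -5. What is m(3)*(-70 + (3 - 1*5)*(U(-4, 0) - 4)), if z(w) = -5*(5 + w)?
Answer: 624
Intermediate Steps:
z(w) = -25 - 5*w
m(N) = 2*N*(-5 + N) (m(N) = (N + N)*(N + (-25 - 5*(-4))) = (2*N)*(N + (-25 + 20)) = (2*N)*(N - 5) = (2*N)*(-5 + N) = 2*N*(-5 + N))
m(3)*(-70 + (3 - 1*5)*(U(-4, 0) - 4)) = (2*3*(-5 + 3))*(-70 + (3 - 1*5)*(-5 - 4)) = (2*3*(-2))*(-70 + (3 - 5)*(-9)) = -12*(-70 - 2*(-9)) = -12*(-70 + 18) = -12*(-52) = 624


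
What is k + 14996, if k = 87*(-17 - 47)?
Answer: 9428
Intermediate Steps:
k = -5568 (k = 87*(-64) = -5568)
k + 14996 = -5568 + 14996 = 9428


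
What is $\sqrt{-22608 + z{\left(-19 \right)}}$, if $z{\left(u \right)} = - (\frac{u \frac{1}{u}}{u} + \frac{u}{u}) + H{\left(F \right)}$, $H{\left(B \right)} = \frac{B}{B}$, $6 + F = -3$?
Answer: $\frac{i \sqrt{8161469}}{19} \approx 150.36 i$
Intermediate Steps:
$F = -9$ ($F = -6 - 3 = -9$)
$H{\left(B \right)} = 1$
$z{\left(u \right)} = - \frac{1}{u}$ ($z{\left(u \right)} = - (\frac{u \frac{1}{u}}{u} + \frac{u}{u}) + 1 = - (1 \frac{1}{u} + 1) + 1 = - (\frac{1}{u} + 1) + 1 = - (1 + \frac{1}{u}) + 1 = \left(-1 - \frac{1}{u}\right) + 1 = - \frac{1}{u}$)
$\sqrt{-22608 + z{\left(-19 \right)}} = \sqrt{-22608 - \frac{1}{-19}} = \sqrt{-22608 - - \frac{1}{19}} = \sqrt{-22608 + \frac{1}{19}} = \sqrt{- \frac{429551}{19}} = \frac{i \sqrt{8161469}}{19}$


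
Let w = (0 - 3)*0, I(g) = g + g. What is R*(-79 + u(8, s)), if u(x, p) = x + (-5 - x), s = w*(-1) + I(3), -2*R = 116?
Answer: 4872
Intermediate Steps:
I(g) = 2*g
R = -58 (R = -1/2*116 = -58)
w = 0 (w = -3*0 = 0)
s = 6 (s = 0*(-1) + 2*3 = 0 + 6 = 6)
u(x, p) = -5
R*(-79 + u(8, s)) = -58*(-79 - 5) = -58*(-84) = 4872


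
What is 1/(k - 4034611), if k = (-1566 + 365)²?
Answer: -1/2592210 ≈ -3.8577e-7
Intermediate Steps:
k = 1442401 (k = (-1201)² = 1442401)
1/(k - 4034611) = 1/(1442401 - 4034611) = 1/(-2592210) = -1/2592210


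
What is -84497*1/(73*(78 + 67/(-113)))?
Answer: -9548161/638531 ≈ -14.953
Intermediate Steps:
-84497*1/(73*(78 + 67/(-113))) = -84497*1/(73*(78 + 67*(-1/113))) = -84497*1/(73*(78 - 67/113)) = -84497/(73*(8747/113)) = -84497/638531/113 = -84497*113/638531 = -9548161/638531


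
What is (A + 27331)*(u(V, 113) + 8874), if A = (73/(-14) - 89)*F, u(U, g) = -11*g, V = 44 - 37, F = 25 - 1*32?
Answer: 427191011/2 ≈ 2.1360e+8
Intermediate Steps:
F = -7 (F = 25 - 32 = -7)
V = 7
A = 1319/2 (A = (73/(-14) - 89)*(-7) = (73*(-1/14) - 89)*(-7) = (-73/14 - 89)*(-7) = -1319/14*(-7) = 1319/2 ≈ 659.50)
(A + 27331)*(u(V, 113) + 8874) = (1319/2 + 27331)*(-11*113 + 8874) = 55981*(-1243 + 8874)/2 = (55981/2)*7631 = 427191011/2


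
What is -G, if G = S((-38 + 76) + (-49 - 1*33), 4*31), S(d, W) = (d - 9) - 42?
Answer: 95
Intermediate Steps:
S(d, W) = -51 + d (S(d, W) = (-9 + d) - 42 = -51 + d)
G = -95 (G = -51 + ((-38 + 76) + (-49 - 1*33)) = -51 + (38 + (-49 - 33)) = -51 + (38 - 82) = -51 - 44 = -95)
-G = -1*(-95) = 95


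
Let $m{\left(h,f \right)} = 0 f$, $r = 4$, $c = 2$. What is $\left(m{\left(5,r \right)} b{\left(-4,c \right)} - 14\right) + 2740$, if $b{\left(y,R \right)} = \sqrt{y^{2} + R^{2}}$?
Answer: $2726$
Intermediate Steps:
$m{\left(h,f \right)} = 0$
$b{\left(y,R \right)} = \sqrt{R^{2} + y^{2}}$
$\left(m{\left(5,r \right)} b{\left(-4,c \right)} - 14\right) + 2740 = \left(0 \sqrt{2^{2} + \left(-4\right)^{2}} - 14\right) + 2740 = \left(0 \sqrt{4 + 16} - 14\right) + 2740 = \left(0 \sqrt{20} - 14\right) + 2740 = \left(0 \cdot 2 \sqrt{5} - 14\right) + 2740 = \left(0 - 14\right) + 2740 = -14 + 2740 = 2726$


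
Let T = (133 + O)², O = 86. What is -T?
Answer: -47961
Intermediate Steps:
T = 47961 (T = (133 + 86)² = 219² = 47961)
-T = -1*47961 = -47961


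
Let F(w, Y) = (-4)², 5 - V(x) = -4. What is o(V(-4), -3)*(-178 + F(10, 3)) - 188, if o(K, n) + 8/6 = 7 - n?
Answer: -1592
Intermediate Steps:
V(x) = 9 (V(x) = 5 - 1*(-4) = 5 + 4 = 9)
o(K, n) = 17/3 - n (o(K, n) = -4/3 + (7 - n) = 17/3 - n)
F(w, Y) = 16
o(V(-4), -3)*(-178 + F(10, 3)) - 188 = (17/3 - 1*(-3))*(-178 + 16) - 188 = (17/3 + 3)*(-162) - 188 = (26/3)*(-162) - 188 = -1404 - 188 = -1592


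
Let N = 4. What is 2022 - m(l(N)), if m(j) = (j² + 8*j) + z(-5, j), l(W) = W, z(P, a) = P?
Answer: 1979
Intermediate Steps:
m(j) = -5 + j² + 8*j (m(j) = (j² + 8*j) - 5 = -5 + j² + 8*j)
2022 - m(l(N)) = 2022 - (-5 + 4² + 8*4) = 2022 - (-5 + 16 + 32) = 2022 - 1*43 = 2022 - 43 = 1979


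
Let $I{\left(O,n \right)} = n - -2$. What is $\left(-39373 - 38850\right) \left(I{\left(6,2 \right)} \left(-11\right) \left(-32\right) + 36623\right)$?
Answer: $-2974898913$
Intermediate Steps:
$I{\left(O,n \right)} = 2 + n$ ($I{\left(O,n \right)} = n + 2 = 2 + n$)
$\left(-39373 - 38850\right) \left(I{\left(6,2 \right)} \left(-11\right) \left(-32\right) + 36623\right) = \left(-39373 - 38850\right) \left(\left(2 + 2\right) \left(-11\right) \left(-32\right) + 36623\right) = - 78223 \left(4 \left(-11\right) \left(-32\right) + 36623\right) = - 78223 \left(\left(-44\right) \left(-32\right) + 36623\right) = - 78223 \left(1408 + 36623\right) = \left(-78223\right) 38031 = -2974898913$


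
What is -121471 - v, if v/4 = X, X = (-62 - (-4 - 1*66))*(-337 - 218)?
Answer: -103711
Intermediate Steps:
X = -4440 (X = (-62 - (-4 - 66))*(-555) = (-62 - 1*(-70))*(-555) = (-62 + 70)*(-555) = 8*(-555) = -4440)
v = -17760 (v = 4*(-4440) = -17760)
-121471 - v = -121471 - 1*(-17760) = -121471 + 17760 = -103711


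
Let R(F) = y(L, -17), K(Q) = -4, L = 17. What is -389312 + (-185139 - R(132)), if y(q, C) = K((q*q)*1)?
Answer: -574447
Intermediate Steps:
y(q, C) = -4
R(F) = -4
-389312 + (-185139 - R(132)) = -389312 + (-185139 - 1*(-4)) = -389312 + (-185139 + 4) = -389312 - 185135 = -574447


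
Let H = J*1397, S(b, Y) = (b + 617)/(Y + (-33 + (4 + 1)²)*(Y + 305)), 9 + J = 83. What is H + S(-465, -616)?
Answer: 24190471/234 ≈ 1.0338e+5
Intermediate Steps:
J = 74 (J = -9 + 83 = 74)
S(b, Y) = (617 + b)/(-2440 - 7*Y) (S(b, Y) = (617 + b)/(Y + (-33 + 5²)*(305 + Y)) = (617 + b)/(Y + (-33 + 25)*(305 + Y)) = (617 + b)/(Y - 8*(305 + Y)) = (617 + b)/(Y + (-2440 - 8*Y)) = (617 + b)/(-2440 - 7*Y))
H = 103378 (H = 74*1397 = 103378)
H + S(-465, -616) = 103378 + (-617 - 1*(-465))/(2440 + 7*(-616)) = 103378 + (-617 + 465)/(2440 - 4312) = 103378 - 152/(-1872) = 103378 - 1/1872*(-152) = 103378 + 19/234 = 24190471/234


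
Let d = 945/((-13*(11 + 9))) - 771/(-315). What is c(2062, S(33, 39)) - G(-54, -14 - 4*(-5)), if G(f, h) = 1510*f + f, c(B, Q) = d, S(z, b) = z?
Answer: 445496759/5460 ≈ 81593.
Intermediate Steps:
d = -6481/5460 (d = 945/((-13*20)) - 771*(-1/315) = 945/(-260) + 257/105 = 945*(-1/260) + 257/105 = -189/52 + 257/105 = -6481/5460 ≈ -1.1870)
c(B, Q) = -6481/5460
G(f, h) = 1511*f
c(2062, S(33, 39)) - G(-54, -14 - 4*(-5)) = -6481/5460 - 1511*(-54) = -6481/5460 - 1*(-81594) = -6481/5460 + 81594 = 445496759/5460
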